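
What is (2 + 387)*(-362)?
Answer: -140818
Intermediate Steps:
(2 + 387)*(-362) = 389*(-362) = -140818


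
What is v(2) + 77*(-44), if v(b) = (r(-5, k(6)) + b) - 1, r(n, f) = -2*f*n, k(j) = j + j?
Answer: -3267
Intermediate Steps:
k(j) = 2*j
r(n, f) = -2*f*n
v(b) = 119 + b (v(b) = (-2*2*6*(-5) + b) - 1 = (-2*12*(-5) + b) - 1 = (120 + b) - 1 = 119 + b)
v(2) + 77*(-44) = (119 + 2) + 77*(-44) = 121 - 3388 = -3267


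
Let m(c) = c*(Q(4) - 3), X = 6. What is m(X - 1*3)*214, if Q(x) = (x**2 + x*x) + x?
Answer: 21186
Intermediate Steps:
Q(x) = x + 2*x**2 (Q(x) = (x**2 + x**2) + x = 2*x**2 + x = x + 2*x**2)
m(c) = 33*c (m(c) = c*(4*(1 + 2*4) - 3) = c*(4*(1 + 8) - 3) = c*(4*9 - 3) = c*(36 - 3) = c*33 = 33*c)
m(X - 1*3)*214 = (33*(6 - 1*3))*214 = (33*(6 - 3))*214 = (33*3)*214 = 99*214 = 21186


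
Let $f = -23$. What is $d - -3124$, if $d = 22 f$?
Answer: $2618$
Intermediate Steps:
$d = -506$ ($d = 22 \left(-23\right) = -506$)
$d - -3124 = -506 - -3124 = -506 + 3124 = 2618$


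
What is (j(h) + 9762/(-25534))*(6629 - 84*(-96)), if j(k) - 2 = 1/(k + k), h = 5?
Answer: 3222130821/127670 ≈ 25238.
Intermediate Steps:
j(k) = 2 + 1/(2*k) (j(k) = 2 + 1/(k + k) = 2 + 1/(2*k))
(j(h) + 9762/(-25534))*(6629 - 84*(-96)) = ((2 + (½)/5) + 9762/(-25534))*(6629 - 84*(-96)) = ((2 + (½)*(⅕)) + 9762*(-1/25534))*(6629 + 8064) = ((2 + ⅒) - 4881/12767)*14693 = (21/10 - 4881/12767)*14693 = (219297/127670)*14693 = 3222130821/127670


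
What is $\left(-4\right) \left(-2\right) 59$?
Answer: $472$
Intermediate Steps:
$\left(-4\right) \left(-2\right) 59 = 8 \cdot 59 = 472$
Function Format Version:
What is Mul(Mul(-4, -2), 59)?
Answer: 472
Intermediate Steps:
Mul(Mul(-4, -2), 59) = Mul(8, 59) = 472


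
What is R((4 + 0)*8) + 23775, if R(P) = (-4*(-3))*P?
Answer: 24159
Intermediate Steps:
R(P) = 12*P
R((4 + 0)*8) + 23775 = 12*((4 + 0)*8) + 23775 = 12*(4*8) + 23775 = 12*32 + 23775 = 384 + 23775 = 24159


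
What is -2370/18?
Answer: -395/3 ≈ -131.67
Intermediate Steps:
-2370/18 = (1/18)*(-2370) = -395/3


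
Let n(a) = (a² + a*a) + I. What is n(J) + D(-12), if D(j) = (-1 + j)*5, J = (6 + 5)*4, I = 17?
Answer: 3824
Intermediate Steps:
J = 44 (J = 11*4 = 44)
n(a) = 17 + 2*a² (n(a) = (a² + a*a) + 17 = (a² + a²) + 17 = 2*a² + 17 = 17 + 2*a²)
D(j) = -5 + 5*j
n(J) + D(-12) = (17 + 2*44²) + (-5 + 5*(-12)) = (17 + 2*1936) + (-5 - 60) = (17 + 3872) - 65 = 3889 - 65 = 3824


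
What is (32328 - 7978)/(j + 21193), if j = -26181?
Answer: -12175/2494 ≈ -4.8817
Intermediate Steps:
(32328 - 7978)/(j + 21193) = (32328 - 7978)/(-26181 + 21193) = 24350/(-4988) = 24350*(-1/4988) = -12175/2494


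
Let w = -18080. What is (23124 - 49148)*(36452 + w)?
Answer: -478112928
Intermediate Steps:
(23124 - 49148)*(36452 + w) = (23124 - 49148)*(36452 - 18080) = -26024*18372 = -478112928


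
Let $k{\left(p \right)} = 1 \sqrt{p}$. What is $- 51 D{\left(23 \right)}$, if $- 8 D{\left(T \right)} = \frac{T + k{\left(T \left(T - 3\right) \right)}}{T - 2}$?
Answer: $\frac{391}{56} + \frac{17 \sqrt{115}}{28} \approx 13.493$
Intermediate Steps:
$k{\left(p \right)} = \sqrt{p}$
$D{\left(T \right)} = - \frac{T + \sqrt{T \left(-3 + T\right)}}{8 \left(-2 + T\right)}$ ($D{\left(T \right)} = - \frac{\left(T + \sqrt{T \left(T - 3\right)}\right) \frac{1}{T - 2}}{8} = - \frac{\left(T + \sqrt{T \left(-3 + T\right)}\right) \frac{1}{-2 + T}}{8} = - \frac{\frac{1}{-2 + T} \left(T + \sqrt{T \left(-3 + T\right)}\right)}{8} = - \frac{T + \sqrt{T \left(-3 + T\right)}}{8 \left(-2 + T\right)}$)
$- 51 D{\left(23 \right)} = - 51 \frac{\left(-1\right) 23 - \sqrt{23 \left(-3 + 23\right)}}{8 \left(-2 + 23\right)} = - 51 \frac{-23 - \sqrt{23 \cdot 20}}{8 \cdot 21} = - 51 \cdot \frac{1}{8} \cdot \frac{1}{21} \left(-23 - \sqrt{460}\right) = - 51 \cdot \frac{1}{8} \cdot \frac{1}{21} \left(-23 - 2 \sqrt{115}\right) = - 51 \left(- \frac{23}{168} - \frac{\sqrt{115}}{84}\right) = \frac{391}{56} + \frac{17 \sqrt{115}}{28}$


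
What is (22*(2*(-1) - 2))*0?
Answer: 0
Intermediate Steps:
(22*(2*(-1) - 2))*0 = (22*(-2 - 2))*0 = (22*(-4))*0 = -88*0 = 0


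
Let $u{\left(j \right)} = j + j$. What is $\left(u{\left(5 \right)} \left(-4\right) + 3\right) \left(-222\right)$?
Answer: $8214$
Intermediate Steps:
$u{\left(j \right)} = 2 j$
$\left(u{\left(5 \right)} \left(-4\right) + 3\right) \left(-222\right) = \left(2 \cdot 5 \left(-4\right) + 3\right) \left(-222\right) = \left(10 \left(-4\right) + 3\right) \left(-222\right) = \left(-40 + 3\right) \left(-222\right) = \left(-37\right) \left(-222\right) = 8214$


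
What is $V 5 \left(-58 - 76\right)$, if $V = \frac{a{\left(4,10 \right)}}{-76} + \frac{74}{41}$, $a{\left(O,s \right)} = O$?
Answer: $- \frac{914550}{779} \approx -1174.0$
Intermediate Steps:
$V = \frac{1365}{779}$ ($V = \frac{4}{-76} + \frac{74}{41} = 4 \left(- \frac{1}{76}\right) + 74 \cdot \frac{1}{41} = - \frac{1}{19} + \frac{74}{41} = \frac{1365}{779} \approx 1.7522$)
$V 5 \left(-58 - 76\right) = \frac{1365}{779} \cdot 5 \left(-58 - 76\right) = \frac{6825}{779} \left(-134\right) = - \frac{914550}{779}$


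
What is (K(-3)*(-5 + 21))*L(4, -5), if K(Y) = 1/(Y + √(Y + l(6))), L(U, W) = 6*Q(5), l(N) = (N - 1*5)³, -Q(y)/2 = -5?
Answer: -2880/11 - 960*I*√2/11 ≈ -261.82 - 123.42*I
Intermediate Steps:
Q(y) = 10 (Q(y) = -2*(-5) = 10)
l(N) = (-5 + N)³ (l(N) = (N - 5)³ = (-5 + N)³)
L(U, W) = 60 (L(U, W) = 6*10 = 60)
K(Y) = 1/(Y + √(1 + Y)) (K(Y) = 1/(Y + √(Y + (-5 + 6)³)) = 1/(Y + √(Y + 1³)) = 1/(Y + √(Y + 1)) = 1/(Y + √(1 + Y)))
(K(-3)*(-5 + 21))*L(4, -5) = ((-5 + 21)/(-3 + √(1 - 3)))*60 = (16/(-3 + √(-2)))*60 = (16/(-3 + I*√2))*60 = 960/(-3 + I*√2)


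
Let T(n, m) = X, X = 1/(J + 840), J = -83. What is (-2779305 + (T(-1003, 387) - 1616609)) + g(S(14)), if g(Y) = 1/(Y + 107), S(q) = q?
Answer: -402652533780/91597 ≈ -4.3959e+6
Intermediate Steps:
g(Y) = 1/(107 + Y)
X = 1/757 (X = 1/(-83 + 840) = 1/757 ≈ 0.0013210)
T(n, m) = 1/757
(-2779305 + (T(-1003, 387) - 1616609)) + g(S(14)) = (-2779305 + (1/757 - 1616609)) + 1/(107 + 14) = (-2779305 - 1223773012/757) + 1/121 = -3327706897/757 + 1/121 = -402652533780/91597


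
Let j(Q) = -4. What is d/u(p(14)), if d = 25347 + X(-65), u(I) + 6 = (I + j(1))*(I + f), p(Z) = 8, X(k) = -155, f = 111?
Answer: 268/5 ≈ 53.600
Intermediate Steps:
u(I) = -6 + (-4 + I)*(111 + I) (u(I) = -6 + (I - 4)*(I + 111) = -6 + (-4 + I)*(111 + I))
d = 25192 (d = 25347 - 155 = 25192)
d/u(p(14)) = 25192/(-450 + 8² + 107*8) = 25192/(-450 + 64 + 856) = 25192/470 = 25192*(1/470) = 268/5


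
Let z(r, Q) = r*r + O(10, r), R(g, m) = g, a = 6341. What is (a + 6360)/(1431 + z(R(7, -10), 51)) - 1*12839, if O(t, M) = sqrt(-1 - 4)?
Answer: (-12839*sqrt(5) + 18989019*I)/(sqrt(5) - 1480*I) ≈ -12830.0 - 0.012966*I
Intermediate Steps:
O(t, M) = I*sqrt(5) (O(t, M) = sqrt(-5) = I*sqrt(5))
z(r, Q) = r**2 + I*sqrt(5) (z(r, Q) = r*r + I*sqrt(5) = r**2 + I*sqrt(5))
(a + 6360)/(1431 + z(R(7, -10), 51)) - 1*12839 = (6341 + 6360)/(1431 + (7**2 + I*sqrt(5))) - 1*12839 = 12701/(1431 + (49 + I*sqrt(5))) - 12839 = 12701/(1480 + I*sqrt(5)) - 12839 = -12839 + 12701/(1480 + I*sqrt(5))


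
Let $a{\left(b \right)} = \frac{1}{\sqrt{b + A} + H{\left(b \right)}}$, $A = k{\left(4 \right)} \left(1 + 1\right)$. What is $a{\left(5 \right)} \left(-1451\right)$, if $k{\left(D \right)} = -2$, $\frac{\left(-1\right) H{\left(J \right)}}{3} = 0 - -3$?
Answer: $\frac{1451}{8} \approx 181.38$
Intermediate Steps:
$H{\left(J \right)} = -9$ ($H{\left(J \right)} = - 3 \left(0 - -3\right) = - 3 \left(0 + 3\right) = \left(-3\right) 3 = -9$)
$A = -4$ ($A = - 2 \left(1 + 1\right) = \left(-2\right) 2 = -4$)
$a{\left(b \right)} = \frac{1}{-9 + \sqrt{-4 + b}}$ ($a{\left(b \right)} = \frac{1}{\sqrt{b - 4} - 9} = \frac{1}{\sqrt{-4 + b} - 9} = \frac{1}{-9 + \sqrt{-4 + b}}$)
$a{\left(5 \right)} \left(-1451\right) = \frac{1}{-9 + \sqrt{-4 + 5}} \left(-1451\right) = \frac{1}{-9 + \sqrt{1}} \left(-1451\right) = \frac{1}{-9 + 1} \left(-1451\right) = \frac{1}{-8} \left(-1451\right) = \left(- \frac{1}{8}\right) \left(-1451\right) = \frac{1451}{8}$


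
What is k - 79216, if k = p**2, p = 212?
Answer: -34272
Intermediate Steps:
k = 44944 (k = 212**2 = 44944)
k - 79216 = 44944 - 79216 = -34272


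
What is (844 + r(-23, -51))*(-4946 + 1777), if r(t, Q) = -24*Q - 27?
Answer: -6467929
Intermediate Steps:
r(t, Q) = -27 - 24*Q
(844 + r(-23, -51))*(-4946 + 1777) = (844 + (-27 - 24*(-51)))*(-4946 + 1777) = (844 + (-27 + 1224))*(-3169) = (844 + 1197)*(-3169) = 2041*(-3169) = -6467929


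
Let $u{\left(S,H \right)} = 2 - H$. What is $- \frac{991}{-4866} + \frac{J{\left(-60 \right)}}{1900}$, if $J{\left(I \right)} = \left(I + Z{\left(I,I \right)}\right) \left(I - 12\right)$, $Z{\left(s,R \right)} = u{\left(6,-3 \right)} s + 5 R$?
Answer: $\frac{11655761}{462270} \approx 25.214$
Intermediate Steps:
$Z{\left(s,R \right)} = 5 R + 5 s$ ($Z{\left(s,R \right)} = \left(2 - -3\right) s + 5 R = \left(2 + 3\right) s + 5 R = 5 s + 5 R = 5 R + 5 s$)
$J{\left(I \right)} = 11 I \left(-12 + I\right)$ ($J{\left(I \right)} = \left(I + \left(5 I + 5 I\right)\right) \left(I - 12\right) = \left(I + 10 I\right) \left(-12 + I\right) = 11 I \left(-12 + I\right)$)
$- \frac{991}{-4866} + \frac{J{\left(-60 \right)}}{1900} = - \frac{991}{-4866} + \frac{11 \left(-60\right) \left(-12 - 60\right)}{1900} = \left(-991\right) \left(- \frac{1}{4866}\right) + 11 \left(-60\right) \left(-72\right) \frac{1}{1900} = \frac{991}{4866} + 47520 \cdot \frac{1}{1900} = \frac{991}{4866} + \frac{2376}{95} = \frac{11655761}{462270}$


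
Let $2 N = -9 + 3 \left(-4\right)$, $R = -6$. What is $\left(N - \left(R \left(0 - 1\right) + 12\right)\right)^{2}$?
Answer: $\frac{3249}{4} \approx 812.25$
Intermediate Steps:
$N = - \frac{21}{2}$ ($N = \frac{-9 + 3 \left(-4\right)}{2} = \frac{-9 - 12}{2} = \frac{1}{2} \left(-21\right) = - \frac{21}{2} \approx -10.5$)
$\left(N - \left(R \left(0 - 1\right) + 12\right)\right)^{2} = \left(- \frac{21}{2} - \left(- 6 \left(0 - 1\right) + 12\right)\right)^{2} = \left(- \frac{21}{2} - \left(\left(-6\right) \left(-1\right) + 12\right)\right)^{2} = \left(- \frac{21}{2} - \left(6 + 12\right)\right)^{2} = \left(- \frac{21}{2} - 18\right)^{2} = \left(- \frac{57}{2}\right)^{2} = \frac{3249}{4}$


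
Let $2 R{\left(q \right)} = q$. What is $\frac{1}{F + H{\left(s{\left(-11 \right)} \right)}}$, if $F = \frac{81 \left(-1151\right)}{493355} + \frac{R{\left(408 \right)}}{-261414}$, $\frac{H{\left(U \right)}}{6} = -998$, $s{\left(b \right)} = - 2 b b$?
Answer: $- \frac{21494983995}{128716042917569} \approx -0.000167$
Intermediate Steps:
$R{\left(q \right)} = \frac{q}{2}$
$s{\left(b \right)} = - 2 b^{2}$
$H{\left(U \right)} = -5988$ ($H{\left(U \right)} = 6 \left(-998\right) = -5988$)
$F = - \frac{4078755509}{21494983995}$ ($F = \frac{81 \left(-1151\right)}{493355} + \frac{\frac{1}{2} \cdot 408}{-261414} = \left(-93231\right) \frac{1}{493355} + 204 \left(- \frac{1}{261414}\right) = - \frac{93231}{493355} - \frac{34}{43569} = - \frac{4078755509}{21494983995} \approx -0.18975$)
$\frac{1}{F + H{\left(s{\left(-11 \right)} \right)}} = \frac{1}{- \frac{4078755509}{21494983995} - 5988} = \frac{1}{- \frac{128716042917569}{21494983995}} = - \frac{21494983995}{128716042917569}$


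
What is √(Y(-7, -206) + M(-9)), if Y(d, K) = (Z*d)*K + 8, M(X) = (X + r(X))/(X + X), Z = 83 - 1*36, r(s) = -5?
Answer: √610045/3 ≈ 260.35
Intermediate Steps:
Z = 47 (Z = 83 - 36 = 47)
M(X) = (-5 + X)/(2*X) (M(X) = (X - 5)/(X + X) = (-5 + X)/((2*X)) = (-5 + X)*(1/(2*X)) = (-5 + X)/(2*X))
Y(d, K) = 8 + 47*K*d (Y(d, K) = (47*d)*K + 8 = 47*K*d + 8 = 8 + 47*K*d)
√(Y(-7, -206) + M(-9)) = √((8 + 47*(-206)*(-7)) + (½)*(-5 - 9)/(-9)) = √((8 + 67774) + (½)*(-⅑)*(-14)) = √(67782 + 7/9) = √(610045/9) = √610045/3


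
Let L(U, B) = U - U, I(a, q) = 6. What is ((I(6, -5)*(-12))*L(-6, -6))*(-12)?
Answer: 0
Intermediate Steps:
L(U, B) = 0
((I(6, -5)*(-12))*L(-6, -6))*(-12) = ((6*(-12))*0)*(-12) = -72*0*(-12) = 0*(-12) = 0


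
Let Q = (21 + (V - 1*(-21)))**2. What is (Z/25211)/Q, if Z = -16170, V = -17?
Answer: -3234/3151375 ≈ -0.0010262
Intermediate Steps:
Q = 625 (Q = (21 + (-17 - 1*(-21)))**2 = (21 + (-17 + 21))**2 = (21 + 4)**2 = 25**2 = 625)
(Z/25211)/Q = -16170/25211/625 = -16170*1/25211*(1/625) = -16170/25211*1/625 = -3234/3151375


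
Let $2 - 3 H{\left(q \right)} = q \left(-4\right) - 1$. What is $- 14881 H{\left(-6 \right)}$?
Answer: $104167$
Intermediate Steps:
$H{\left(q \right)} = 1 + \frac{4 q}{3}$ ($H{\left(q \right)} = \frac{2}{3} - \frac{q \left(-4\right) - 1}{3} = \frac{2}{3} - \frac{- 4 q - 1}{3} = \frac{2}{3} - \frac{-1 - 4 q}{3} = \frac{2}{3} + \left(\frac{1}{3} + \frac{4 q}{3}\right) = 1 + \frac{4 q}{3}$)
$- 14881 H{\left(-6 \right)} = - 14881 \left(1 + \frac{4}{3} \left(-6\right)\right) = - 14881 \left(1 - 8\right) = \left(-14881\right) \left(-7\right) = 104167$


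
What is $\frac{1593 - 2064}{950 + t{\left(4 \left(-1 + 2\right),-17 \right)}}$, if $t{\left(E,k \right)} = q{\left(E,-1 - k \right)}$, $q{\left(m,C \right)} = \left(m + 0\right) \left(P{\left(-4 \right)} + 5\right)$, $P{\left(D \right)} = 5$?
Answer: $- \frac{157}{330} \approx -0.47576$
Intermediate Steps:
$q{\left(m,C \right)} = 10 m$ ($q{\left(m,C \right)} = \left(m + 0\right) \left(5 + 5\right) = m 10 = 10 m$)
$t{\left(E,k \right)} = 10 E$
$\frac{1593 - 2064}{950 + t{\left(4 \left(-1 + 2\right),-17 \right)}} = \frac{1593 - 2064}{950 + 10 \cdot 4 \left(-1 + 2\right)} = \frac{1593 - 2064}{950 + 10 \cdot 4 \cdot 1} = - \frac{471}{950 + 10 \cdot 4} = - \frac{471}{950 + 40} = - \frac{471}{990} = \left(-471\right) \frac{1}{990} = - \frac{157}{330}$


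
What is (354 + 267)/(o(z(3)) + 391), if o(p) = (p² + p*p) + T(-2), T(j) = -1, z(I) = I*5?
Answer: 207/280 ≈ 0.73929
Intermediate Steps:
z(I) = 5*I
o(p) = -1 + 2*p² (o(p) = (p² + p*p) - 1 = (p² + p²) - 1 = 2*p² - 1 = -1 + 2*p²)
(354 + 267)/(o(z(3)) + 391) = (354 + 267)/((-1 + 2*(5*3)²) + 391) = 621/((-1 + 2*15²) + 391) = 621/((-1 + 2*225) + 391) = 621/((-1 + 450) + 391) = 621/(449 + 391) = 621/840 = 621*(1/840) = 207/280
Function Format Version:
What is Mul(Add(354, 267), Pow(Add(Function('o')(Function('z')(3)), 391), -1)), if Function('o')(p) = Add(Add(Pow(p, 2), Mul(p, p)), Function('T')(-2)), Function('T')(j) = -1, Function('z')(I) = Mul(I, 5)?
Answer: Rational(207, 280) ≈ 0.73929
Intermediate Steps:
Function('z')(I) = Mul(5, I)
Function('o')(p) = Add(-1, Mul(2, Pow(p, 2))) (Function('o')(p) = Add(Add(Pow(p, 2), Mul(p, p)), -1) = Add(Add(Pow(p, 2), Pow(p, 2)), -1) = Add(Mul(2, Pow(p, 2)), -1) = Add(-1, Mul(2, Pow(p, 2))))
Mul(Add(354, 267), Pow(Add(Function('o')(Function('z')(3)), 391), -1)) = Mul(Add(354, 267), Pow(Add(Add(-1, Mul(2, Pow(Mul(5, 3), 2))), 391), -1)) = Mul(621, Pow(Add(Add(-1, Mul(2, Pow(15, 2))), 391), -1)) = Mul(621, Pow(Add(Add(-1, Mul(2, 225)), 391), -1)) = Mul(621, Pow(Add(Add(-1, 450), 391), -1)) = Mul(621, Pow(Add(449, 391), -1)) = Mul(621, Pow(840, -1)) = Mul(621, Rational(1, 840)) = Rational(207, 280)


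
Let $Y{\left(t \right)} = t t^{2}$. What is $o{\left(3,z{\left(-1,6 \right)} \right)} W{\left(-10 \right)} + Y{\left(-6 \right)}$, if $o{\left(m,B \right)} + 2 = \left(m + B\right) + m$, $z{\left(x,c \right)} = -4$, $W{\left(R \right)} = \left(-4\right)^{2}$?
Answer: $-216$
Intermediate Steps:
$W{\left(R \right)} = 16$
$o{\left(m,B \right)} = -2 + B + 2 m$ ($o{\left(m,B \right)} = -2 + \left(\left(m + B\right) + m\right) = -2 + \left(\left(B + m\right) + m\right) = -2 + \left(B + 2 m\right) = -2 + B + 2 m$)
$Y{\left(t \right)} = t^{3}$
$o{\left(3,z{\left(-1,6 \right)} \right)} W{\left(-10 \right)} + Y{\left(-6 \right)} = \left(-2 - 4 + 2 \cdot 3\right) 16 + \left(-6\right)^{3} = \left(-2 - 4 + 6\right) 16 - 216 = 0 \cdot 16 - 216 = 0 - 216 = -216$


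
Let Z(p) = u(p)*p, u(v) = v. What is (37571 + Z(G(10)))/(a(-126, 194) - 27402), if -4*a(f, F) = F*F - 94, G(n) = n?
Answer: -25114/24525 ≈ -1.0240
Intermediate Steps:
a(f, F) = 47/2 - F²/4 (a(f, F) = -(F*F - 94)/4 = -(F² - 94)/4 = -(-94 + F²)/4 = 47/2 - F²/4)
Z(p) = p² (Z(p) = p*p = p²)
(37571 + Z(G(10)))/(a(-126, 194) - 27402) = (37571 + 10²)/((47/2 - ¼*194²) - 27402) = (37571 + 100)/((47/2 - ¼*37636) - 27402) = 37671/((47/2 - 9409) - 27402) = 37671/(-18771/2 - 27402) = 37671/(-73575/2) = 37671*(-2/73575) = -25114/24525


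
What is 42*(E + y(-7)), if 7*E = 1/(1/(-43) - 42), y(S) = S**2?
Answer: 3718548/1807 ≈ 2057.9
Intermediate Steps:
E = -43/12649 (E = 1/(7*(1/(-43) - 42)) = 1/(7*(-1/43 - 42)) = 1/(7*(-1807/43)) = (1/7)*(-43/1807) = -43/12649 ≈ -0.0033995)
42*(E + y(-7)) = 42*(-43/12649 + (-7)**2) = 42*(-43/12649 + 49) = 42*(619758/12649) = 3718548/1807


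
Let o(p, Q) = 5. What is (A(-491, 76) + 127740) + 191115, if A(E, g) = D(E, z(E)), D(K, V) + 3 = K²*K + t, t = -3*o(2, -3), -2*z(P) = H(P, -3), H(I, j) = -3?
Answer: -118051934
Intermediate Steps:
z(P) = 3/2 (z(P) = -½*(-3) = 3/2)
t = -15 (t = -3*5 = -15)
D(K, V) = -18 + K³ (D(K, V) = -3 + (K²*K - 15) = -3 + (K³ - 15) = -3 + (-15 + K³) = -18 + K³)
A(E, g) = -18 + E³
(A(-491, 76) + 127740) + 191115 = ((-18 + (-491)³) + 127740) + 191115 = ((-18 - 118370771) + 127740) + 191115 = (-118370789 + 127740) + 191115 = -118243049 + 191115 = -118051934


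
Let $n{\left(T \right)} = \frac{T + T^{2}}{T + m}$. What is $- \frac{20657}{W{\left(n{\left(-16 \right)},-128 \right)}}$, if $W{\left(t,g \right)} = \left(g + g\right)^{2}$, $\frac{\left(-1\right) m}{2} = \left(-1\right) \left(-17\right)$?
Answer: $- \frac{20657}{65536} \approx -0.3152$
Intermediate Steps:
$m = -34$ ($m = - 2 \left(\left(-1\right) \left(-17\right)\right) = \left(-2\right) 17 = -34$)
$n{\left(T \right)} = \frac{T + T^{2}}{-34 + T}$ ($n{\left(T \right)} = \frac{T + T^{2}}{T - 34} = \frac{T + T^{2}}{-34 + T}$)
$W{\left(t,g \right)} = 4 g^{2}$ ($W{\left(t,g \right)} = \left(2 g\right)^{2} = 4 g^{2}$)
$- \frac{20657}{W{\left(n{\left(-16 \right)},-128 \right)}} = - \frac{20657}{4 \left(-128\right)^{2}} = - \frac{20657}{4 \cdot 16384} = - \frac{20657}{65536}$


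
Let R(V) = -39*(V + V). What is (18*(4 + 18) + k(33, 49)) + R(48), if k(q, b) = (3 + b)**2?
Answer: -644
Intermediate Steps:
R(V) = -78*V
(18*(4 + 18) + k(33, 49)) + R(48) = (18*(4 + 18) + (3 + 49)**2) - 78*48 = (18*22 + 52**2) - 3744 = (396 + 2704) - 3744 = 3100 - 3744 = -644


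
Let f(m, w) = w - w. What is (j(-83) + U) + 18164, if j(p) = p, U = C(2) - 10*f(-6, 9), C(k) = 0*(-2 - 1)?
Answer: 18081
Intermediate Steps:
f(m, w) = 0
C(k) = 0 (C(k) = 0*(-3) = 0)
U = 0 (U = 0 - 10*0 = 0 + 0 = 0)
(j(-83) + U) + 18164 = (-83 + 0) + 18164 = -83 + 18164 = 18081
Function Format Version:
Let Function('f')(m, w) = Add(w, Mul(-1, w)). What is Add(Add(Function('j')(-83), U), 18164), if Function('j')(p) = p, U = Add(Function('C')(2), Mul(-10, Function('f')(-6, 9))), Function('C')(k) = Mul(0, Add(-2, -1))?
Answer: 18081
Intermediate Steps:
Function('f')(m, w) = 0
Function('C')(k) = 0 (Function('C')(k) = Mul(0, -3) = 0)
U = 0 (U = Add(0, Mul(-10, 0)) = Add(0, 0) = 0)
Add(Add(Function('j')(-83), U), 18164) = Add(Add(-83, 0), 18164) = Add(-83, 18164) = 18081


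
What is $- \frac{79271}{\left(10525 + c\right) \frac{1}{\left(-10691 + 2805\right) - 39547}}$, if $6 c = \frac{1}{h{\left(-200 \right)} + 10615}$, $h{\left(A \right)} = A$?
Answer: $\frac{234966233324070}{657707251} \approx 3.5725 \cdot 10^{5}$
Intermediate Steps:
$c = \frac{1}{62490}$ ($c = \frac{1}{6 \left(-200 + 10615\right)} = \frac{1}{6 \cdot 10415} = \frac{1}{6} \cdot \frac{1}{10415} = \frac{1}{62490} \approx 1.6003 \cdot 10^{-5}$)
$- \frac{79271}{\left(10525 + c\right) \frac{1}{\left(-10691 + 2805\right) - 39547}} = - \frac{79271}{\left(10525 + \frac{1}{62490}\right) \frac{1}{\left(-10691 + 2805\right) - 39547}} = - \frac{79271}{\frac{657707251}{62490} \frac{1}{-7886 - 39547}} = - \frac{79271}{\frac{657707251}{62490} \frac{1}{-47433}} = - \frac{79271}{\frac{657707251}{62490} \left(- \frac{1}{47433}\right)} = - \frac{79271}{- \frac{657707251}{2964088170}} = \left(-79271\right) \left(- \frac{2964088170}{657707251}\right) = \frac{234966233324070}{657707251}$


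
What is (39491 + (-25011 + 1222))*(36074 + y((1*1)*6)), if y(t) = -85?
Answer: 565099278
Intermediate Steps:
(39491 + (-25011 + 1222))*(36074 + y((1*1)*6)) = (39491 + (-25011 + 1222))*(36074 - 85) = (39491 - 23789)*35989 = 15702*35989 = 565099278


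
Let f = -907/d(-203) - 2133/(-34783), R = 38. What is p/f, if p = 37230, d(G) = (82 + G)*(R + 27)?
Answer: 5092473811425/24162113 ≈ 2.1076e+5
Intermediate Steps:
d(G) = 5330 + 65*G (d(G) = (82 + G)*(38 + 27) = (82 + G)*65 = 5330 + 65*G)
f = 48324226/273568295 (f = -907/(5330 + 65*(-203)) - 2133/(-34783) = -907/(5330 - 13195) - 2133*(-1/34783) = -907/(-7865) + 2133/34783 = -907*(-1/7865) + 2133/34783 = 907/7865 + 2133/34783 = 48324226/273568295 ≈ 0.17664)
p/f = 37230/(48324226/273568295) = 37230*(273568295/48324226) = 5092473811425/24162113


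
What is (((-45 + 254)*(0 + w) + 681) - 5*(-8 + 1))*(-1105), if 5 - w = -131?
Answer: -32199700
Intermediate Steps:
w = 136 (w = 5 - 1*(-131) = 5 + 131 = 136)
(((-45 + 254)*(0 + w) + 681) - 5*(-8 + 1))*(-1105) = (((-45 + 254)*(0 + 136) + 681) - 5*(-8 + 1))*(-1105) = ((209*136 + 681) - 5*(-7))*(-1105) = ((28424 + 681) + 35)*(-1105) = (29105 + 35)*(-1105) = 29140*(-1105) = -32199700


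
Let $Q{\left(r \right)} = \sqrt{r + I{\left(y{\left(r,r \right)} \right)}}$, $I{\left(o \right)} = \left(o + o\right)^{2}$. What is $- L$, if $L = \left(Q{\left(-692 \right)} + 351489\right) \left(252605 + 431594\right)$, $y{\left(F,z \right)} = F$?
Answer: $-240488422311 - 1368398 \sqrt{478691} \approx -2.4144 \cdot 10^{11}$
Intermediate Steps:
$I{\left(o \right)} = 4 o^{2}$ ($I{\left(o \right)} = \left(2 o\right)^{2} = 4 o^{2}$)
$Q{\left(r \right)} = \sqrt{r + 4 r^{2}}$
$L = 240488422311 + 1368398 \sqrt{478691}$ ($L = \left(\sqrt{- 692 \left(1 + 4 \left(-692\right)\right)} + 351489\right) \left(252605 + 431594\right) = \left(\sqrt{- 692 \left(1 - 2768\right)} + 351489\right) 684199 = \left(\sqrt{\left(-692\right) \left(-2767\right)} + 351489\right) 684199 = \left(\sqrt{1914764} + 351489\right) 684199 = \left(2 \sqrt{478691} + 351489\right) 684199 = \left(351489 + 2 \sqrt{478691}\right) 684199 = 240488422311 + 1368398 \sqrt{478691} \approx 2.4144 \cdot 10^{11}$)
$- L = - (240488422311 + 1368398 \sqrt{478691}) = -240488422311 - 1368398 \sqrt{478691}$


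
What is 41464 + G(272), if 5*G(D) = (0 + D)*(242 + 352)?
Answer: 368888/5 ≈ 73778.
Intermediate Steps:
G(D) = 594*D/5 (G(D) = ((0 + D)*(242 + 352))/5 = (D*594)/5 = (594*D)/5 = 594*D/5)
41464 + G(272) = 41464 + (594/5)*272 = 41464 + 161568/5 = 368888/5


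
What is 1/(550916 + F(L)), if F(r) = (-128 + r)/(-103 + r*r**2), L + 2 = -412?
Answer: 70958047/39091923421594 ≈ 1.8152e-6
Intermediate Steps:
L = -414 (L = -2 - 412 = -414)
F(r) = (-128 + r)/(-103 + r**3)
1/(550916 + F(L)) = 1/(550916 + (-128 - 414)/(-103 + (-414)**3)) = 1/(550916 - 542/(-103 - 70957944)) = 1/(550916 - 542/(-70958047)) = 1/(550916 - 1/70958047*(-542)) = 1/(550916 + 542/70958047) = 1/(39091923421594/70958047) = 70958047/39091923421594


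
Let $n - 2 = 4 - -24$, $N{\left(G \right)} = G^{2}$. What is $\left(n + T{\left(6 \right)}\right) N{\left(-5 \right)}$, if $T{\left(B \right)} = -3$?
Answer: $675$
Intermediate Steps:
$n = 30$ ($n = 2 + \left(4 - -24\right) = 2 + \left(4 + 24\right) = 2 + 28 = 30$)
$\left(n + T{\left(6 \right)}\right) N{\left(-5 \right)} = \left(30 - 3\right) \left(-5\right)^{2} = 27 \cdot 25 = 675$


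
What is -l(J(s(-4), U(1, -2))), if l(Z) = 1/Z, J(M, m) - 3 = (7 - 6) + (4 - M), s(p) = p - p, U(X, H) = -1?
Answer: -⅛ ≈ -0.12500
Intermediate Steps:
s(p) = 0
J(M, m) = 8 - M (J(M, m) = 3 + ((7 - 6) + (4 - M)) = 3 + (1 + (4 - M)) = 3 + (5 - M) = 8 - M)
-l(J(s(-4), U(1, -2))) = -1/(8 - 1*0) = -1/(8 + 0) = -1/8 = -1*⅛ = -⅛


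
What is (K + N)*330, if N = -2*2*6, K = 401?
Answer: 124410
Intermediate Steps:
N = -24 (N = -4*6 = -24)
(K + N)*330 = (401 - 24)*330 = 377*330 = 124410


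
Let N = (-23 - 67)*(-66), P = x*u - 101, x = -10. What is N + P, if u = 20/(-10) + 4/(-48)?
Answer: 35159/6 ≈ 5859.8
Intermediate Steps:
u = -25/12 (u = 20*(-1/10) + 4*(-1/48) = -2 - 1/12 = -25/12 ≈ -2.0833)
P = -481/6 (P = -10*(-25/12) - 101 = 125/6 - 101 = -481/6 ≈ -80.167)
N = 5940 (N = -90*(-66) = 5940)
N + P = 5940 - 481/6 = 35159/6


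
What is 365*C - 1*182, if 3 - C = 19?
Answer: -6022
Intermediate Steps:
C = -16 (C = 3 - 1*19 = 3 - 19 = -16)
365*C - 1*182 = 365*(-16) - 1*182 = -5840 - 182 = -6022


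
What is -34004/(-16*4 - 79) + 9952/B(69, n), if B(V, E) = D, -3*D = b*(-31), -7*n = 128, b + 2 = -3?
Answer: 1001212/22165 ≈ 45.171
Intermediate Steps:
b = -5 (b = -2 - 3 = -5)
n = -128/7 (n = -⅐*128 = -128/7 ≈ -18.286)
D = -155/3 (D = -(-5)*(-31)/3 = -⅓*155 = -155/3 ≈ -51.667)
B(V, E) = -155/3
-34004/(-16*4 - 79) + 9952/B(69, n) = -34004/(-16*4 - 79) + 9952/(-155/3) = -34004/(-64 - 79) + 9952*(-3/155) = -34004/(-143) - 29856/155 = -34004*(-1/143) - 29856/155 = 34004/143 - 29856/155 = 1001212/22165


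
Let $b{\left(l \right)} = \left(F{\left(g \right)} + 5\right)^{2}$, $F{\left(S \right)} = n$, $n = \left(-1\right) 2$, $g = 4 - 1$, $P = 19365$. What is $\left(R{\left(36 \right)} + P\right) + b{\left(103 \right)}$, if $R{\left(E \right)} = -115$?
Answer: $19259$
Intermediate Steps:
$g = 3$ ($g = 4 - 1 = 3$)
$n = -2$
$F{\left(S \right)} = -2$
$b{\left(l \right)} = 9$ ($b{\left(l \right)} = \left(-2 + 5\right)^{2} = 3^{2} = 9$)
$\left(R{\left(36 \right)} + P\right) + b{\left(103 \right)} = \left(-115 + 19365\right) + 9 = 19250 + 9 = 19259$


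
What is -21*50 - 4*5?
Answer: -1070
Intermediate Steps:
-21*50 - 4*5 = -1050 - 20 = -1070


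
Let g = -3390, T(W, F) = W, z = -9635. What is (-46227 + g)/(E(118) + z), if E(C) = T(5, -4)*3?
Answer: 1341/260 ≈ 5.1577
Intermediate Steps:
E(C) = 15 (E(C) = 5*3 = 15)
(-46227 + g)/(E(118) + z) = (-46227 - 3390)/(15 - 9635) = -49617/(-9620) = -49617*(-1/9620) = 1341/260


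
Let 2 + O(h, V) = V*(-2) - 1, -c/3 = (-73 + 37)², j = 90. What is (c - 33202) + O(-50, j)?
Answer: -37273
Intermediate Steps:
c = -3888 (c = -3*(-73 + 37)² = -3*(-36)² = -3*1296 = -3888)
O(h, V) = -3 - 2*V (O(h, V) = -2 + (V*(-2) - 1) = -2 + (-2*V - 1) = -2 + (-1 - 2*V) = -3 - 2*V)
(c - 33202) + O(-50, j) = (-3888 - 33202) + (-3 - 2*90) = -37090 + (-3 - 180) = -37090 - 183 = -37273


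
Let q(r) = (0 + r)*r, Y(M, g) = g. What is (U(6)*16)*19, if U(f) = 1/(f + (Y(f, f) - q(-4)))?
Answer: -76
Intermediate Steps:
q(r) = r**2 (q(r) = r*r = r**2)
U(f) = 1/(-16 + 2*f) (U(f) = 1/(f + (f - 1*(-4)**2)) = 1/(f + (f - 1*16)) = 1/(f + (f - 16)) = 1/(f + (-16 + f)) = 1/(-16 + 2*f))
(U(6)*16)*19 = ((1/(2*(-8 + 6)))*16)*19 = (((1/2)/(-2))*16)*19 = (((1/2)*(-1/2))*16)*19 = -1/4*16*19 = -4*19 = -76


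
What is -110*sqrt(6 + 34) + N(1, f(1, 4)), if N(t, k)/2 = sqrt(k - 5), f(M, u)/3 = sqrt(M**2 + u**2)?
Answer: -220*sqrt(10) + 2*sqrt(-5 + 3*sqrt(17)) ≈ -690.27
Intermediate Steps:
f(M, u) = 3*sqrt(M**2 + u**2)
N(t, k) = 2*sqrt(-5 + k) (N(t, k) = 2*sqrt(k - 5) = 2*sqrt(-5 + k))
-110*sqrt(6 + 34) + N(1, f(1, 4)) = -110*sqrt(6 + 34) + 2*sqrt(-5 + 3*sqrt(1**2 + 4**2)) = -220*sqrt(10) + 2*sqrt(-5 + 3*sqrt(1 + 16)) = -220*sqrt(10) + 2*sqrt(-5 + 3*sqrt(17))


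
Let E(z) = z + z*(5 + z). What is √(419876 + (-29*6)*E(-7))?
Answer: √418658 ≈ 647.04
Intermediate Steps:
√(419876 + (-29*6)*E(-7)) = √(419876 + (-29*6)*(-7*(6 - 7))) = √(419876 - (-1218)*(-1)) = √(419876 - 174*7) = √(419876 - 1218) = √418658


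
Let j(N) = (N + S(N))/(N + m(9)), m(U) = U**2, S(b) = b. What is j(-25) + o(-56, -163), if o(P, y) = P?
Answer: -1593/28 ≈ -56.893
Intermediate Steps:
j(N) = 2*N/(81 + N) (j(N) = (N + N)/(N + 9**2) = (2*N)/(N + 81) = (2*N)/(81 + N) = 2*N/(81 + N))
j(-25) + o(-56, -163) = 2*(-25)/(81 - 25) - 56 = 2*(-25)/56 - 56 = 2*(-25)*(1/56) - 56 = -25/28 - 56 = -1593/28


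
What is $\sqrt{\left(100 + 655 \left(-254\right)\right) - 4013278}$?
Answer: $2 i \sqrt{1044887} \approx 2044.4 i$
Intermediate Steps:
$\sqrt{\left(100 + 655 \left(-254\right)\right) - 4013278} = \sqrt{\left(100 - 166370\right) - 4013278} = \sqrt{-166270 - 4013278} = \sqrt{-4179548} = 2 i \sqrt{1044887}$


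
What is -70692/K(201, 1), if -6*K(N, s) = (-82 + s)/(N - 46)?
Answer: -7304840/9 ≈ -8.1165e+5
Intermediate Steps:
K(N, s) = -(-82 + s)/(6*(-46 + N)) (K(N, s) = -(-82 + s)/(6*(N - 46)) = -(-82 + s)/(6*(-46 + N)))
-70692/K(201, 1) = -70692*6*(-46 + 201)/(82 - 1*1) = -70692*930/(82 - 1) = -70692/((1/6)*(1/155)*81) = -70692/27/310 = -70692*310/27 = -7304840/9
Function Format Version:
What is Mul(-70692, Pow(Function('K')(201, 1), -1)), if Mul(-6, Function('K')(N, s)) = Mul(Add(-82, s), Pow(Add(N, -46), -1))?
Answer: Rational(-7304840, 9) ≈ -8.1165e+5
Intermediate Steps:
Function('K')(N, s) = Mul(Rational(-1, 6), Pow(Add(-46, N), -1), Add(-82, s)) (Function('K')(N, s) = Mul(Rational(-1, 6), Mul(Add(-82, s), Pow(Add(N, -46), -1))) = Mul(Rational(-1, 6), Mul(Add(-82, s), Pow(Add(-46, N), -1))) = Mul(Rational(-1, 6), Mul(Pow(Add(-46, N), -1), Add(-82, s))) = Mul(Rational(-1, 6), Pow(Add(-46, N), -1), Add(-82, s)))
Mul(-70692, Pow(Function('K')(201, 1), -1)) = Mul(-70692, Pow(Mul(Rational(1, 6), Pow(Add(-46, 201), -1), Add(82, Mul(-1, 1))), -1)) = Mul(-70692, Pow(Mul(Rational(1, 6), Pow(155, -1), Add(82, -1)), -1)) = Mul(-70692, Pow(Mul(Rational(1, 6), Rational(1, 155), 81), -1)) = Mul(-70692, Pow(Rational(27, 310), -1)) = Mul(-70692, Rational(310, 27)) = Rational(-7304840, 9)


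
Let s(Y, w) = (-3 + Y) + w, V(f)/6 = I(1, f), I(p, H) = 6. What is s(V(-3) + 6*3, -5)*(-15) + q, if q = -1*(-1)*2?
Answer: -688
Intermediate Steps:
V(f) = 36 (V(f) = 6*6 = 36)
q = 2 (q = 1*2 = 2)
s(Y, w) = -3 + Y + w
s(V(-3) + 6*3, -5)*(-15) + q = (-3 + (36 + 6*3) - 5)*(-15) + 2 = (-3 + (36 + 18) - 5)*(-15) + 2 = (-3 + 54 - 5)*(-15) + 2 = 46*(-15) + 2 = -690 + 2 = -688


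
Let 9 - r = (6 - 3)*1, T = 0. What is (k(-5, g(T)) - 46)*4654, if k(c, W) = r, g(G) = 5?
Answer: -186160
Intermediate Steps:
r = 6 (r = 9 - (6 - 3) = 9 - 3 = 6)
k(c, W) = 6
(k(-5, g(T)) - 46)*4654 = (6 - 46)*4654 = -40*4654 = -186160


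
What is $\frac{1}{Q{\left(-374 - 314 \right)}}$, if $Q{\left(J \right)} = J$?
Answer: $- \frac{1}{688} \approx -0.0014535$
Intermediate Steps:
$\frac{1}{Q{\left(-374 - 314 \right)}} = \frac{1}{-374 - 314} = \frac{1}{-688} = - \frac{1}{688}$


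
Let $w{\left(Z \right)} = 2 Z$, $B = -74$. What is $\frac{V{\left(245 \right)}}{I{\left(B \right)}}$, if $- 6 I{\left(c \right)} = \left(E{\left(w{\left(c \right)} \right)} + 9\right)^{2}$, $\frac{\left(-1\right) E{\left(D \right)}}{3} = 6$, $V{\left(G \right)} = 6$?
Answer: $- \frac{4}{9} \approx -0.44444$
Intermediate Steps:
$E{\left(D \right)} = -18$ ($E{\left(D \right)} = \left(-3\right) 6 = -18$)
$I{\left(c \right)} = - \frac{27}{2}$ ($I{\left(c \right)} = - \frac{\left(-18 + 9\right)^{2}}{6} = - \frac{\left(-9\right)^{2}}{6} = \left(- \frac{1}{6}\right) 81 = - \frac{27}{2}$)
$\frac{V{\left(245 \right)}}{I{\left(B \right)}} = \frac{6}{- \frac{27}{2}} = 6 \left(- \frac{2}{27}\right) = - \frac{4}{9}$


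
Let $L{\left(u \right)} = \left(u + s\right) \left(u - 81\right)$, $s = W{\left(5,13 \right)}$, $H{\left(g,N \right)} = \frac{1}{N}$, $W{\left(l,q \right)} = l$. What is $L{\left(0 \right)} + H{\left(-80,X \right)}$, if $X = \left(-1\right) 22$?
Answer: $- \frac{8911}{22} \approx -405.05$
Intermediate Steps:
$X = -22$
$s = 5$
$L{\left(u \right)} = \left(-81 + u\right) \left(5 + u\right)$ ($L{\left(u \right)} = \left(u + 5\right) \left(u - 81\right) = \left(5 + u\right) \left(-81 + u\right) = \left(-81 + u\right) \left(5 + u\right)$)
$L{\left(0 \right)} + H{\left(-80,X \right)} = \left(-405 + 0^{2} - 0\right) + \frac{1}{-22} = \left(-405 + 0 + 0\right) - \frac{1}{22} = -405 - \frac{1}{22} = - \frac{8911}{22}$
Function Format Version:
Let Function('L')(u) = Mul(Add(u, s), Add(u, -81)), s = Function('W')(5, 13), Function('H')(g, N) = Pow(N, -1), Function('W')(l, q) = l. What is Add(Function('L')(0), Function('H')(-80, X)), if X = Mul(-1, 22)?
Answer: Rational(-8911, 22) ≈ -405.05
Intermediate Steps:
X = -22
s = 5
Function('L')(u) = Mul(Add(-81, u), Add(5, u)) (Function('L')(u) = Mul(Add(u, 5), Add(u, -81)) = Mul(Add(5, u), Add(-81, u)) = Mul(Add(-81, u), Add(5, u)))
Add(Function('L')(0), Function('H')(-80, X)) = Add(Add(-405, Pow(0, 2), Mul(-76, 0)), Pow(-22, -1)) = Add(Add(-405, 0, 0), Rational(-1, 22)) = Add(-405, Rational(-1, 22)) = Rational(-8911, 22)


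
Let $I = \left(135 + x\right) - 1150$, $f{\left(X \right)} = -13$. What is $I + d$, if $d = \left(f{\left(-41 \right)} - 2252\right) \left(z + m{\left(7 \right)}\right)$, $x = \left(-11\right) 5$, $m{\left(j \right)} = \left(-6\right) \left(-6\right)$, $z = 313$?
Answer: $-791555$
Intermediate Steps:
$m{\left(j \right)} = 36$
$x = -55$
$d = -790485$ ($d = \left(-13 - 2252\right) \left(313 + 36\right) = \left(-2265\right) 349 = -790485$)
$I = -1070$ ($I = \left(135 - 55\right) - 1150 = 80 - 1150 = -1070$)
$I + d = -1070 - 790485 = -791555$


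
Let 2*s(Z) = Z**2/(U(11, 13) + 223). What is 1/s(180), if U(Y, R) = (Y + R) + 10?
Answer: 257/16200 ≈ 0.015864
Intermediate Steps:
U(Y, R) = 10 + R + Y (U(Y, R) = (R + Y) + 10 = 10 + R + Y)
s(Z) = Z**2/514 (s(Z) = (Z**2/((10 + 13 + 11) + 223))/2 = (Z**2/(34 + 223))/2 = (Z**2/257)/2 = Z**2/514)
1/s(180) = 1/((1/514)*180**2) = 1/((1/514)*32400) = 1/(16200/257) = 257/16200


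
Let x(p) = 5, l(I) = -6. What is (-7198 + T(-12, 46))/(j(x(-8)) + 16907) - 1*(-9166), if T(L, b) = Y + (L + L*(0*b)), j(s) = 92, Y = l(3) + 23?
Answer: 155805641/16999 ≈ 9165.6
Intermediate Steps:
Y = 17 (Y = -6 + 23 = 17)
T(L, b) = 17 + L (T(L, b) = 17 + (L + L*(0*b)) = 17 + (L + L*0) = 17 + (L + 0) = 17 + L)
(-7198 + T(-12, 46))/(j(x(-8)) + 16907) - 1*(-9166) = (-7198 + (17 - 12))/(92 + 16907) - 1*(-9166) = (-7198 + 5)/16999 + 9166 = -7193*1/16999 + 9166 = -7193/16999 + 9166 = 155805641/16999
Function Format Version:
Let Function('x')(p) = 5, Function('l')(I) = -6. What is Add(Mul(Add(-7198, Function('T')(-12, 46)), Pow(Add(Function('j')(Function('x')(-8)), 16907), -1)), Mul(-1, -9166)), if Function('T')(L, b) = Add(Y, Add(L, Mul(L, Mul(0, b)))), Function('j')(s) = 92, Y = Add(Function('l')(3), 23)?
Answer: Rational(155805641, 16999) ≈ 9165.6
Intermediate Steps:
Y = 17 (Y = Add(-6, 23) = 17)
Function('T')(L, b) = Add(17, L) (Function('T')(L, b) = Add(17, Add(L, Mul(L, Mul(0, b)))) = Add(17, Add(L, Mul(L, 0))) = Add(17, Add(L, 0)) = Add(17, L))
Add(Mul(Add(-7198, Function('T')(-12, 46)), Pow(Add(Function('j')(Function('x')(-8)), 16907), -1)), Mul(-1, -9166)) = Add(Mul(Add(-7198, Add(17, -12)), Pow(Add(92, 16907), -1)), Mul(-1, -9166)) = Add(Mul(Add(-7198, 5), Pow(16999, -1)), 9166) = Add(Mul(-7193, Rational(1, 16999)), 9166) = Add(Rational(-7193, 16999), 9166) = Rational(155805641, 16999)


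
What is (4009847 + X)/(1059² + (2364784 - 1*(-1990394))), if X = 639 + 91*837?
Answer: 4086653/5476659 ≈ 0.74619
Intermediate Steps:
X = 76806 (X = 639 + 76167 = 76806)
(4009847 + X)/(1059² + (2364784 - 1*(-1990394))) = (4009847 + 76806)/(1059² + (2364784 - 1*(-1990394))) = 4086653/(1121481 + (2364784 + 1990394)) = 4086653/(1121481 + 4355178) = 4086653/5476659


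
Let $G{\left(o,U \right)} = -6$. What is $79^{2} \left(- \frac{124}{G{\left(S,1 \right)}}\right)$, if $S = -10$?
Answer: $\frac{386942}{3} \approx 1.2898 \cdot 10^{5}$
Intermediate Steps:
$79^{2} \left(- \frac{124}{G{\left(S,1 \right)}}\right) = 79^{2} \left(- \frac{124}{-6}\right) = 6241 \left(\left(-124\right) \left(- \frac{1}{6}\right)\right) = 6241 \cdot \frac{62}{3} = \frac{386942}{3}$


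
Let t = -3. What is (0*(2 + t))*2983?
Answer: 0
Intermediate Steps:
(0*(2 + t))*2983 = (0*(2 - 3))*2983 = (0*(-1))*2983 = 0*2983 = 0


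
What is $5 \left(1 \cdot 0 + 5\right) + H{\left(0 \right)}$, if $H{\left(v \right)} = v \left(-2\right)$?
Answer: $25$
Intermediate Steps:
$H{\left(v \right)} = - 2 v$
$5 \left(1 \cdot 0 + 5\right) + H{\left(0 \right)} = 5 \left(1 \cdot 0 + 5\right) - 0 = 5 \left(0 + 5\right) + 0 = 5 \cdot 5 + 0 = 25 + 0 = 25$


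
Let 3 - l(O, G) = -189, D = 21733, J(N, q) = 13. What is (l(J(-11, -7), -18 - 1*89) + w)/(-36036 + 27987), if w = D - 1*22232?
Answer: 307/8049 ≈ 0.038141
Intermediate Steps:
l(O, G) = 192 (l(O, G) = 3 - 1*(-189) = 3 + 189 = 192)
w = -499 (w = 21733 - 1*22232 = 21733 - 22232 = -499)
(l(J(-11, -7), -18 - 1*89) + w)/(-36036 + 27987) = (192 - 499)/(-36036 + 27987) = -307/(-8049) = -307*(-1/8049) = 307/8049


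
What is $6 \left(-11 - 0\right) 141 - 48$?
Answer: $-9354$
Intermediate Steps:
$6 \left(-11 - 0\right) 141 - 48 = 6 \left(-11 + 0\right) 141 - 48 = 6 \left(-11\right) 141 - 48 = \left(-66\right) 141 - 48 = -9306 - 48 = -9354$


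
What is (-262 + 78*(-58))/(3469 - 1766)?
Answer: -4786/1703 ≈ -2.8103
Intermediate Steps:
(-262 + 78*(-58))/(3469 - 1766) = (-262 - 4524)/1703 = -4786*1/1703 = -4786/1703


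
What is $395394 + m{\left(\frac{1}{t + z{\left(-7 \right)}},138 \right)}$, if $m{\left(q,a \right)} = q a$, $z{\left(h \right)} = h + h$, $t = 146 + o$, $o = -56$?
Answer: $\frac{15025041}{38} \approx 3.954 \cdot 10^{5}$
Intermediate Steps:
$t = 90$ ($t = 146 - 56 = 90$)
$z{\left(h \right)} = 2 h$
$m{\left(q,a \right)} = a q$
$395394 + m{\left(\frac{1}{t + z{\left(-7 \right)}},138 \right)} = 395394 + \frac{138}{90 + 2 \left(-7\right)} = 395394 + \frac{138}{90 - 14} = 395394 + \frac{138}{76} = 395394 + 138 \cdot \frac{1}{76} = 395394 + \frac{69}{38} = \frac{15025041}{38}$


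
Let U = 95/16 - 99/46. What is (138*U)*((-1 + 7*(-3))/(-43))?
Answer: 45969/172 ≈ 267.26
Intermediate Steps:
U = 1393/368 (U = 95*(1/16) - 99*1/46 = 95/16 - 99/46 = 1393/368 ≈ 3.7853)
(138*U)*((-1 + 7*(-3))/(-43)) = (138*(1393/368))*((-1 + 7*(-3))/(-43)) = 4179*((-1 - 21)*(-1/43))/8 = 4179*(-22*(-1/43))/8 = (4179/8)*(22/43) = 45969/172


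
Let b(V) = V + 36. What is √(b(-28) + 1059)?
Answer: √1067 ≈ 32.665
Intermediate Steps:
b(V) = 36 + V
√(b(-28) + 1059) = √((36 - 28) + 1059) = √(8 + 1059) = √1067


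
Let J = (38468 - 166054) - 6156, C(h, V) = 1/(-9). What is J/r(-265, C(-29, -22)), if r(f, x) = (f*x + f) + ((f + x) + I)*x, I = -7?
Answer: 10833102/16631 ≈ 651.38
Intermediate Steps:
C(h, V) = -⅑
J = -133742 (J = -127586 - 6156 = -133742)
r(f, x) = f + f*x + x*(-7 + f + x) (r(f, x) = (f*x + f) + ((f + x) - 7)*x = (f + f*x) + (-7 + f + x)*x = (f + f*x) + x*(-7 + f + x) = f + f*x + x*(-7 + f + x))
J/r(-265, C(-29, -22)) = -133742/(-265 + (-⅑)² - 7*(-⅑) + 2*(-265)*(-⅑)) = -133742/(-265 + 1/81 + 7/9 + 530/9) = -133742/(-16631/81) = -133742*(-81/16631) = 10833102/16631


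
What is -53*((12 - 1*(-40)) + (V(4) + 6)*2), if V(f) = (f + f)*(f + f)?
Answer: -10176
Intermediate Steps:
V(f) = 4*f² (V(f) = (2*f)*(2*f) = 4*f²)
-53*((12 - 1*(-40)) + (V(4) + 6)*2) = -53*((12 - 1*(-40)) + (4*4² + 6)*2) = -53*((12 + 40) + (4*16 + 6)*2) = -53*(52 + (64 + 6)*2) = -53*(52 + 70*2) = -53*(52 + 140) = -53*192 = -10176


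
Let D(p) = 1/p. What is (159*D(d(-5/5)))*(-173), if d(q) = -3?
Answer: 9169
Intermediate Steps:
(159*D(d(-5/5)))*(-173) = (159/(-3))*(-173) = (159*(-1/3))*(-173) = -53*(-173) = 9169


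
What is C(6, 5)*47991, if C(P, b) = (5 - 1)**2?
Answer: 767856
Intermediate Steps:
C(P, b) = 16 (C(P, b) = 4**2 = 16)
C(6, 5)*47991 = 16*47991 = 767856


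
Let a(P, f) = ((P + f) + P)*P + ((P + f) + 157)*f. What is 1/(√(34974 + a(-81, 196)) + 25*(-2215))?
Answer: -55375/3066305093 - 2*√21383/3066305093 ≈ -1.8155e-5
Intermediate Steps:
a(P, f) = P*(f + 2*P) + f*(157 + P + f) (a(P, f) = (f + 2*P)*P + (157 + P + f)*f = P*(f + 2*P) + f*(157 + P + f))
1/(√(34974 + a(-81, 196)) + 25*(-2215)) = 1/(√(34974 + (196² + 2*(-81)² + 157*196 + 2*(-81)*196)) + 25*(-2215)) = 1/(√(34974 + (38416 + 2*6561 + 30772 - 31752)) - 55375) = 1/(√(34974 + (38416 + 13122 + 30772 - 31752)) - 55375) = 1/(√(34974 + 50558) - 55375) = 1/(√85532 - 55375) = 1/(2*√21383 - 55375) = 1/(-55375 + 2*√21383)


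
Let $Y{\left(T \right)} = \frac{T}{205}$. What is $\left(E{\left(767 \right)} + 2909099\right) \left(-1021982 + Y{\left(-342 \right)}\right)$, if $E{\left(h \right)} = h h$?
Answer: $- \frac{732726050624976}{205} \approx -3.5743 \cdot 10^{12}$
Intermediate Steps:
$Y{\left(T \right)} = \frac{T}{205}$ ($Y{\left(T \right)} = T \frac{1}{205} = \frac{T}{205}$)
$E{\left(h \right)} = h^{2}$
$\left(E{\left(767 \right)} + 2909099\right) \left(-1021982 + Y{\left(-342 \right)}\right) = \left(767^{2} + 2909099\right) \left(-1021982 + \frac{1}{205} \left(-342\right)\right) = \left(588289 + 2909099\right) \left(-1021982 - \frac{342}{205}\right) = 3497388 \left(- \frac{209506652}{205}\right) = - \frac{732726050624976}{205}$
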